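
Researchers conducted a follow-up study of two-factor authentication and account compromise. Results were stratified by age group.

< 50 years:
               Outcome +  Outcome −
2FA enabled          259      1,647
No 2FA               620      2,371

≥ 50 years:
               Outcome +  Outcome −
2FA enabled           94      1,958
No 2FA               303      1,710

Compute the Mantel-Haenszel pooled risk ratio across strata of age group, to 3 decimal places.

0.519

RR_MH = Σ(aᵢ·n₀ᵢ/nᵢ) / Σ(cᵢ·n₁ᵢ/nᵢ), with n₁ᵢ = aᵢ+bᵢ (exposed), n₀ᵢ = cᵢ+dᵢ (unexposed), nᵢ = n₁ᵢ+n₀ᵢ.
Stratum 1 (< 50 years): n₁ = 1906, n₀ = 2991, n = 4897; a·n₀/n = 259·2991/4897 = 158.1926; c·n₁/n = 620·1906/4897 = 241.3151
Stratum 2 (≥ 50 years): n₁ = 2052, n₀ = 2013, n = 4065; a·n₀/n = 94·2013/4065 = 46.5491; c·n₁/n = 303·2052/4065 = 152.9535
RR_MH = (158.1926 + 46.5491) / (241.3151 + 152.9535) = 204.7416 / 394.2686 = 0.51929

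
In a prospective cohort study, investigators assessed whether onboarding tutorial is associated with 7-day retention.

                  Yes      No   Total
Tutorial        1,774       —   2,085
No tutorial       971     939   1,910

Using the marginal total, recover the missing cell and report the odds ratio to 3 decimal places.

The missing cell is in the exposed row: 2085 − 1774 = 311.
So a = 1774, b = 311, c = 971, d = 939.
OR = (a·d)/(b·c) = (1774 × 939) / (311 × 971) = 1665786 / 301981 = 5.51619

5.516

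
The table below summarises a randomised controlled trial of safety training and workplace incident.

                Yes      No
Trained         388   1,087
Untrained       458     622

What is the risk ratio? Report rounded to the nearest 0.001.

Cells: a = 388, b = 1087, c = 458, d = 622.
Risk in exposed = 388/1475 = 0.26305; risk in unexposed = 458/1080 = 0.42407.
RR = 0.26305 / 0.42407 = 0.62029
The risk is 38% lower among the exposed than among the unexposed.

0.620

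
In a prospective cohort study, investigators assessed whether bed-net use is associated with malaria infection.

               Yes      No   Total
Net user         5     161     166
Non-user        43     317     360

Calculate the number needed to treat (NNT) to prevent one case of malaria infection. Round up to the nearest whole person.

12

Risk in treated group = 5/166 = 0.03012; risk in control = 43/360 = 0.11944.
Absolute risk reduction = 0.11944 − 0.03012 = 0.08932
NNT = 1 / ARR = 1 / 0.08932 = 11.195 → round up → 12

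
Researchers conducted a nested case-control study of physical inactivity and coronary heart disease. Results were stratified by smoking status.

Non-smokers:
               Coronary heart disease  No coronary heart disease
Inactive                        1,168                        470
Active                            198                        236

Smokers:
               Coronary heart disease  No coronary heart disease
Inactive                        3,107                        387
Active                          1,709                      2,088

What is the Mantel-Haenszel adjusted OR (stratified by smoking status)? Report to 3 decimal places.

7.542

OR_MH = Σ(aᵢdᵢ/nᵢ) / Σ(bᵢcᵢ/nᵢ), where nᵢ is the stratum total.
Stratum 1 (Non-smokers): n = 2072; a·d/n = 1168·236/2072 = 133.0347; b·c/n = 470·198/2072 = 44.9131
Stratum 2 (Smokers): n = 7291; a·d/n = 3107·2088/7291 = 889.7841; b·c/n = 387·1709/7291 = 90.7122
OR_MH = (133.0347 + 889.7841) / (44.9131 + 90.7122) = 1022.8189 / 135.6254 = 7.54150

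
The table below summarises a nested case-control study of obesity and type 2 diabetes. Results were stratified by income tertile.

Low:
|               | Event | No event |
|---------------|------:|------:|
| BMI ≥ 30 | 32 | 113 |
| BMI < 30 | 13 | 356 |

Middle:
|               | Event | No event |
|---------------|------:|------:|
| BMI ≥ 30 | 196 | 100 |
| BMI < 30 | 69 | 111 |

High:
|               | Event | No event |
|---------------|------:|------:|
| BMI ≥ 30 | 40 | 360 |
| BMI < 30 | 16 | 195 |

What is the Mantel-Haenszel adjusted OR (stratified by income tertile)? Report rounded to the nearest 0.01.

3.01

OR_MH = Σ(aᵢdᵢ/nᵢ) / Σ(bᵢcᵢ/nᵢ), where nᵢ is the stratum total.
Stratum 1 (Low): n = 514; a·d/n = 32·356/514 = 22.1634; b·c/n = 113·13/514 = 2.8580
Stratum 2 (Middle): n = 476; a·d/n = 196·111/476 = 45.7059; b·c/n = 100·69/476 = 14.4958
Stratum 3 (High): n = 611; a·d/n = 40·195/611 = 12.7660; b·c/n = 360·16/611 = 9.4272
OR_MH = (22.1634 + 45.7059 + 12.7660) / (2.8580 + 14.4958 + 9.4272) = 80.6353 / 26.7809 = 3.01092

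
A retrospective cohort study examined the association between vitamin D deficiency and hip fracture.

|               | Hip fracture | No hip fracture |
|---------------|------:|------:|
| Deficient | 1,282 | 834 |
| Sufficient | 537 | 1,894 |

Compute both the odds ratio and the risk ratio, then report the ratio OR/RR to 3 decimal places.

1.977

Cells: a = 1282, b = 834, c = 537, d = 1894.
OR = (1282·1894)/(834·537) = 2428108/447858 = 5.42160
Risk in exposed = 1282/2116 = 0.60586; risk in unexposed = 537/2431 = 0.22090; RR = 2.74273
OR/RR = 5.42160 / 2.74273 = 1.97672
The outcome is not rare, so the OR lies further from 1 than the RR.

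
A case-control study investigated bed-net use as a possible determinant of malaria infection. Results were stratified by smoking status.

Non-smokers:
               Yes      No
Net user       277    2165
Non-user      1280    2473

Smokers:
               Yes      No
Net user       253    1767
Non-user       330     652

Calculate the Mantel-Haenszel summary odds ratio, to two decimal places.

OR_MH = Σ(aᵢdᵢ/nᵢ) / Σ(bᵢcᵢ/nᵢ), where nᵢ is the stratum total.
Stratum 1 (Non-smokers): n = 6195; a·d/n = 277·2473/6195 = 110.5764; b·c/n = 2165·1280/6195 = 447.3285
Stratum 2 (Smokers): n = 3002; a·d/n = 253·652/3002 = 54.9487; b·c/n = 1767·330/3002 = 194.2405
OR_MH = (110.5764 + 54.9487) / (447.3285 + 194.2405) = 165.5251 / 641.5690 = 0.25800

0.26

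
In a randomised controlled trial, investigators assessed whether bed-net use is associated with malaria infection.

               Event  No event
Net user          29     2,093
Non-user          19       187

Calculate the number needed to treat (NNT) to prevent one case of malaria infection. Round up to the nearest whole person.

13

Risk in treated group = 29/2122 = 0.01367; risk in control = 19/206 = 0.09223.
Absolute risk reduction = 0.09223 − 0.01367 = 0.07857
NNT = 1 / ARR = 1 / 0.07857 = 12.728 → round up → 13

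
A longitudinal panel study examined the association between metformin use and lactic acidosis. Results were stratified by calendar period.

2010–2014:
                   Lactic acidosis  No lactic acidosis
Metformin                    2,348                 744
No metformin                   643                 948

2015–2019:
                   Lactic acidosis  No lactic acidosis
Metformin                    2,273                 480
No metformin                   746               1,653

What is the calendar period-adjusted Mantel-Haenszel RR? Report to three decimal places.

RR_MH = Σ(aᵢ·n₀ᵢ/nᵢ) / Σ(cᵢ·n₁ᵢ/nᵢ), with n₁ᵢ = aᵢ+bᵢ (exposed), n₀ᵢ = cᵢ+dᵢ (unexposed), nᵢ = n₁ᵢ+n₀ᵢ.
Stratum 1 (2010–2014): n₁ = 3092, n₀ = 1591, n = 4683; a·n₀/n = 2348·1591/4683 = 797.7083; c·n₁/n = 643·3092/4683 = 424.5475
Stratum 2 (2015–2019): n₁ = 2753, n₀ = 2399, n = 5152; a·n₀/n = 2273·2399/5152 = 1058.4097; c·n₁/n = 746·2753/5152 = 398.6293
RR_MH = (797.7083 + 1058.4097) / (424.5475 + 398.6293) = 1856.1181 / 823.1768 = 2.25482

2.255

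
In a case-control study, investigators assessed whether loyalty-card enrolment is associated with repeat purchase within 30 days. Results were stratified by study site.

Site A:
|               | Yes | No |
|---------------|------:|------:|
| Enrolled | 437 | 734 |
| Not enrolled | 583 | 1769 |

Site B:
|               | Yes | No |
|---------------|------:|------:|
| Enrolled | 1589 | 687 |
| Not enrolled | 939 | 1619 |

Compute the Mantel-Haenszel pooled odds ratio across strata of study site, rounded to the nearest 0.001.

2.949

OR_MH = Σ(aᵢdᵢ/nᵢ) / Σ(bᵢcᵢ/nᵢ), where nᵢ is the stratum total.
Stratum 1 (Site A): n = 3523; a·d/n = 437·1769/3523 = 219.4303; b·c/n = 734·583/3523 = 121.4652
Stratum 2 (Site B): n = 4834; a·d/n = 1589·1619/4834 = 532.1868; b·c/n = 687·939/4834 = 133.4491
OR_MH = (219.4303 + 532.1868) / (121.4652 + 133.4491) = 751.6171 / 254.9143 = 2.94851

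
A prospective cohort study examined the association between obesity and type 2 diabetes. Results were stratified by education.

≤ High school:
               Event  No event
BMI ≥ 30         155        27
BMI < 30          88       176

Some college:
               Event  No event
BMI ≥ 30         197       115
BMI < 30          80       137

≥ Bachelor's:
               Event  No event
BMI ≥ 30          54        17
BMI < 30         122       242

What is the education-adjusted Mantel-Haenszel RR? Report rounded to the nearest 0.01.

RR_MH = Σ(aᵢ·n₀ᵢ/nᵢ) / Σ(cᵢ·n₁ᵢ/nᵢ), with n₁ᵢ = aᵢ+bᵢ (exposed), n₀ᵢ = cᵢ+dᵢ (unexposed), nᵢ = n₁ᵢ+n₀ᵢ.
Stratum 1 (≤ High school): n₁ = 182, n₀ = 264, n = 446; a·n₀/n = 155·264/446 = 91.7489; c·n₁/n = 88·182/446 = 35.9103
Stratum 2 (Some college): n₁ = 312, n₀ = 217, n = 529; a·n₀/n = 197·217/529 = 80.8110; c·n₁/n = 80·312/529 = 47.1834
Stratum 3 (≥ Bachelor's): n₁ = 71, n₀ = 364, n = 435; a·n₀/n = 54·364/435 = 45.1862; c·n₁/n = 122·71/435 = 19.9126
RR_MH = (91.7489 + 80.8110 + 45.1862) / (35.9103 + 47.1834 + 19.9126) = 217.7460 / 103.0063 = 2.11391

2.11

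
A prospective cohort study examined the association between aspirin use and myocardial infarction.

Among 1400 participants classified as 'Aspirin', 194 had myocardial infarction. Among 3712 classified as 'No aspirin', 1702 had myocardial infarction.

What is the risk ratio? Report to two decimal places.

0.30

From the description: a = 194, b = 1206, c = 1702, d = 2010.
Risk in exposed = 194/1400 = 0.13857; risk in unexposed = 1702/3712 = 0.45851.
RR = 0.13857 / 0.45851 = 0.30222
The risk is 70% lower among the exposed than among the unexposed.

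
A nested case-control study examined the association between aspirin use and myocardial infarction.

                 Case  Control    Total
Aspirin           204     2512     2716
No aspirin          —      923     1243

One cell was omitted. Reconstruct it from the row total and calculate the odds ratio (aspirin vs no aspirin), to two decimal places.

The missing cell is in the unexposed row: 1243 − 923 = 320.
So a = 204, b = 2512, c = 320, d = 923.
OR = (a·d)/(b·c) = (204 × 923) / (2512 × 320) = 188292 / 803840 = 0.23424

0.23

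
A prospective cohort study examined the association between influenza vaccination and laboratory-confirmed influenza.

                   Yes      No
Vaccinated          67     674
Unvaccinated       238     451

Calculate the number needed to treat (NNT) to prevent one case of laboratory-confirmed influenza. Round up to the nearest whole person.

Risk in treated group = 67/741 = 0.09042; risk in control = 238/689 = 0.34543.
Absolute risk reduction = 0.34543 − 0.09042 = 0.25501
NNT = 1 / ARR = 1 / 0.25501 = 3.921 → round up → 4

4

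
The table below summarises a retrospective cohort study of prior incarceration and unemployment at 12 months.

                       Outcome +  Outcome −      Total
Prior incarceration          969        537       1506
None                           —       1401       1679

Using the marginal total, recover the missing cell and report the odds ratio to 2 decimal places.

9.09

The missing cell is in the unexposed row: 1679 − 1401 = 278.
So a = 969, b = 537, c = 278, d = 1401.
OR = (a·d)/(b·c) = (969 × 1401) / (537 × 278) = 1357569 / 149286 = 9.09375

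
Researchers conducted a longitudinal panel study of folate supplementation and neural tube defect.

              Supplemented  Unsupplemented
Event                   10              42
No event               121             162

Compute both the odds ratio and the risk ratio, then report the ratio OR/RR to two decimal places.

Reading the table with exposure as columns: a = 10 (Supplemented, case), b = 121 (Supplemented, non-case), c = 42 (Unsupplemented, case), d = 162.
OR = (10·162)/(121·42) = 1620/5082 = 0.31877
Risk in exposed = 10/131 = 0.07634; risk in unexposed = 42/204 = 0.20588; RR = 0.37077
OR/RR = 0.31877 / 0.37077 = 0.85975
The outcome is not rare, so the OR lies further from 1 than the RR.

0.86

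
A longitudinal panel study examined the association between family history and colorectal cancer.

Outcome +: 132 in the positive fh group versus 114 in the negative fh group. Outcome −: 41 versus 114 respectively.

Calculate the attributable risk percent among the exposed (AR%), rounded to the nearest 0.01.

From the description: a = 132, b = 41, c = 114, d = 114.
Risk in exposed = 132/173 = 0.76301; risk in unexposed = 114/228 = 0.50000.
RR = 0.76301/0.50000 = 1.52601
AR% = (RR − 1)/RR × 100 = (1.52601 − 1)/1.52601 × 100 = 34.4697%

34.47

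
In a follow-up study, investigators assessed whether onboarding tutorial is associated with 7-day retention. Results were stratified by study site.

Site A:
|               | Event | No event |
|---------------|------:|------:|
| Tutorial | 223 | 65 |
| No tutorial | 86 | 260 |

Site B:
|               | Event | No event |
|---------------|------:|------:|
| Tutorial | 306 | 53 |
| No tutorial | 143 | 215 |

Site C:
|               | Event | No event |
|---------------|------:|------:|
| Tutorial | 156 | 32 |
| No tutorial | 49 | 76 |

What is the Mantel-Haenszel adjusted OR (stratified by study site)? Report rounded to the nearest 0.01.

9.06

OR_MH = Σ(aᵢdᵢ/nᵢ) / Σ(bᵢcᵢ/nᵢ), where nᵢ is the stratum total.
Stratum 1 (Site A): n = 634; a·d/n = 223·260/634 = 91.4511; b·c/n = 65·86/634 = 8.8170
Stratum 2 (Site B): n = 717; a·d/n = 306·215/717 = 91.7573; b·c/n = 53·143/717 = 10.5704
Stratum 3 (Site C): n = 313; a·d/n = 156·76/313 = 37.8786; b·c/n = 32·49/313 = 5.0096
OR_MH = (91.4511 + 91.7573 + 37.8786) / (8.8170 + 10.5704 + 5.0096) = 221.0870 / 24.3971 = 9.06204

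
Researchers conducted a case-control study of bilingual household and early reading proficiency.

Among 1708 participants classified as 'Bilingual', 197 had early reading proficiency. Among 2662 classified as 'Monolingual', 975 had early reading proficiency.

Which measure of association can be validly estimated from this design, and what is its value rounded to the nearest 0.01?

0.23

From the description: a = 197, b = 1511, c = 975, d = 1687.
This is a case-control study: participants were sampled on outcome status, so risks in the source population cannot be estimated directly — relative risk is not valid here. The odds ratio is the appropriate measure.
OR = (a·d)/(b·c) = (197 × 1687) / (1511 × 975) = 332339 / 1473225 = 0.22559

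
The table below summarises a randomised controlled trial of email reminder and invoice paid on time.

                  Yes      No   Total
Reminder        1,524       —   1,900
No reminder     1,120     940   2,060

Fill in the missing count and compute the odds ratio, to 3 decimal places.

The missing cell is in the exposed row: 1900 − 1524 = 376.
So a = 1524, b = 376, c = 1120, d = 940.
OR = (a·d)/(b·c) = (1524 × 940) / (376 × 1120) = 1432560 / 421120 = 3.40179

3.402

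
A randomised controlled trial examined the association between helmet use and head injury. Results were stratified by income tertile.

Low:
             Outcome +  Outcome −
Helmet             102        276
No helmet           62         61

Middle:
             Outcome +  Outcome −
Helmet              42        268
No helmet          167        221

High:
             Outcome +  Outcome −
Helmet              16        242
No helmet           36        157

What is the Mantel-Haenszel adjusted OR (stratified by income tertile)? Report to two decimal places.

OR_MH = Σ(aᵢdᵢ/nᵢ) / Σ(bᵢcᵢ/nᵢ), where nᵢ is the stratum total.
Stratum 1 (Low): n = 501; a·d/n = 102·61/501 = 12.4192; b·c/n = 276·62/501 = 34.1557
Stratum 2 (Middle): n = 698; a·d/n = 42·221/698 = 13.2980; b·c/n = 268·167/698 = 64.1203
Stratum 3 (High): n = 451; a·d/n = 16·157/451 = 5.5698; b·c/n = 242·36/451 = 19.3171
OR_MH = (12.4192 + 13.2980 + 5.5698) / (34.1557 + 64.1203 + 19.3171) = 31.2870 / 117.5931 = 0.26606

0.27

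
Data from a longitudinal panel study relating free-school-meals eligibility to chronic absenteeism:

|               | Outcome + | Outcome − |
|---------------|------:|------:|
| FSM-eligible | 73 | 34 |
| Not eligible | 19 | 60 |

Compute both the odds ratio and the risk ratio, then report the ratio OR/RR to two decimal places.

2.39

Cells: a = 73, b = 34, c = 19, d = 60.
OR = (73·60)/(34·19) = 4380/646 = 6.78019
Risk in exposed = 73/107 = 0.68224; risk in unexposed = 19/79 = 0.24051; RR = 2.83669
OR/RR = 6.78019 / 2.83669 = 2.39017
The outcome is not rare, so the OR lies further from 1 than the RR.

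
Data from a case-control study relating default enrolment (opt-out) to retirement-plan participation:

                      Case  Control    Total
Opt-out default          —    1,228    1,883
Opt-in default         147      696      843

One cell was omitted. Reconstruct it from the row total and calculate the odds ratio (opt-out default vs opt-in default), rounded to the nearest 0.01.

The missing cell is in the exposed row: 1883 − 1228 = 655.
So a = 655, b = 1228, c = 147, d = 696.
OR = (a·d)/(b·c) = (655 × 696) / (1228 × 147) = 455880 / 180516 = 2.52543

2.53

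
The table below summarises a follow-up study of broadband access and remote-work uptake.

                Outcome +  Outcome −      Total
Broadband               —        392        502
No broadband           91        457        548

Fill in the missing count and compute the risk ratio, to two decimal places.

1.32

The missing cell is in the exposed row: 502 − 392 = 110.
So a = 110, b = 392, c = 91, d = 457.
RR = [a/(a+b)] / [c/(c+d)] = (110/502) / (91/548) = 0.21912/0.16606 = 1.31956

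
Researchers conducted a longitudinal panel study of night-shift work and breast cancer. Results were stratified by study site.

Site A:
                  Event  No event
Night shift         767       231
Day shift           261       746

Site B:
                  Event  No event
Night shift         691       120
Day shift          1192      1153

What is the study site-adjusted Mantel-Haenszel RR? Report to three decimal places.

2.060

RR_MH = Σ(aᵢ·n₀ᵢ/nᵢ) / Σ(cᵢ·n₁ᵢ/nᵢ), with n₁ᵢ = aᵢ+bᵢ (exposed), n₀ᵢ = cᵢ+dᵢ (unexposed), nᵢ = n₁ᵢ+n₀ᵢ.
Stratum 1 (Site A): n₁ = 998, n₀ = 1007, n = 2005; a·n₀/n = 767·1007/2005 = 385.2214; c·n₁/n = 261·998/2005 = 129.9142
Stratum 2 (Site B): n₁ = 811, n₀ = 2345, n = 3156; a·n₀/n = 691·2345/3156 = 513.4331; c·n₁/n = 1192·811/3156 = 306.3093
RR_MH = (385.2214 + 513.4331) / (129.9142 + 306.3093) = 898.6546 / 436.2235 = 2.06008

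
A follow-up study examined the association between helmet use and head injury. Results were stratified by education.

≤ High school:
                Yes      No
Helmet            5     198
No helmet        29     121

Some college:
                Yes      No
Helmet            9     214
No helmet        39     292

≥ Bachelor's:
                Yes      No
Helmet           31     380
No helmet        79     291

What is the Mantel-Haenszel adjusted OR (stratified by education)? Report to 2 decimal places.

OR_MH = Σ(aᵢdᵢ/nᵢ) / Σ(bᵢcᵢ/nᵢ), where nᵢ is the stratum total.
Stratum 1 (≤ High school): n = 353; a·d/n = 5·121/353 = 1.7139; b·c/n = 198·29/353 = 16.2663
Stratum 2 (Some college): n = 554; a·d/n = 9·292/554 = 4.7437; b·c/n = 214·39/554 = 15.0650
Stratum 3 (≥ Bachelor's): n = 781; a·d/n = 31·291/781 = 11.5506; b·c/n = 380·79/781 = 38.4379
OR_MH = (1.7139 + 4.7437 + 11.5506) / (16.2663 + 15.0650 + 38.4379) = 18.0081 / 69.7692 = 0.25811

0.26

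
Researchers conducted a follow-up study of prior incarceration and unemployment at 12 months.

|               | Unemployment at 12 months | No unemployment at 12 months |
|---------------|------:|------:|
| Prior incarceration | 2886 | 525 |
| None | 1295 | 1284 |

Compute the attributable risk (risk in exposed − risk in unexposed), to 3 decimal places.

0.344

Cells: a = 2886, b = 525, c = 1295, d = 1284.
Risk in exposed = 2886/3411 = 0.846086; risk in unexposed = 1295/2579 = 0.502133.
Risk difference = 0.846086 − 0.502133 = 0.343954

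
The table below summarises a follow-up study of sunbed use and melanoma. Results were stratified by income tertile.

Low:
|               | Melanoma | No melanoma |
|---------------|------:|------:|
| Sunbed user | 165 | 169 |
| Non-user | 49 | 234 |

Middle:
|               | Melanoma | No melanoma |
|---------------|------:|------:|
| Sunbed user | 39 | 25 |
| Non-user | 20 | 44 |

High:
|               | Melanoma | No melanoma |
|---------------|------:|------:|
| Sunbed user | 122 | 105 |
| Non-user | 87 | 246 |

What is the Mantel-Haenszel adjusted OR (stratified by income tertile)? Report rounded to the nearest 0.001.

3.852

OR_MH = Σ(aᵢdᵢ/nᵢ) / Σ(bᵢcᵢ/nᵢ), where nᵢ is the stratum total.
Stratum 1 (Low): n = 617; a·d/n = 165·234/617 = 62.5770; b·c/n = 169·49/617 = 13.4214
Stratum 2 (Middle): n = 128; a·d/n = 39·44/128 = 13.4062; b·c/n = 25·20/128 = 3.9062
Stratum 3 (High): n = 560; a·d/n = 122·246/560 = 53.5929; b·c/n = 105·87/560 = 16.3125
OR_MH = (62.5770 + 13.4062 + 53.5929) / (13.4214 + 3.9062 + 16.3125) = 129.5761 / 33.6401 = 3.85183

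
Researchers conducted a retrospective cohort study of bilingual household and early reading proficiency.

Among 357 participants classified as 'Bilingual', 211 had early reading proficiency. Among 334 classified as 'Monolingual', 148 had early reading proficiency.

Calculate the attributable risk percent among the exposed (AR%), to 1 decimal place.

25.0

From the description: a = 211, b = 146, c = 148, d = 186.
Risk in exposed = 211/357 = 0.59104; risk in unexposed = 148/334 = 0.44311.
RR = 0.59104/0.44311 = 1.33383
AR% = (RR − 1)/RR × 100 = (1.33383 − 1)/1.33383 × 100 = 25.0277%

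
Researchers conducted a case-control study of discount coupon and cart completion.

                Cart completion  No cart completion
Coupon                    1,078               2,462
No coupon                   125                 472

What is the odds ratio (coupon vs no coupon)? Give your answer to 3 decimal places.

Cells: a = 1078, b = 2462, c = 125, d = 472.
OR = (a·d)/(b·c) = (1078 × 472) / (2462 × 125) = 508816 / 307750 = 1.65334
The odds of cart completion are about 1.65 times as high in the coupon group.

1.653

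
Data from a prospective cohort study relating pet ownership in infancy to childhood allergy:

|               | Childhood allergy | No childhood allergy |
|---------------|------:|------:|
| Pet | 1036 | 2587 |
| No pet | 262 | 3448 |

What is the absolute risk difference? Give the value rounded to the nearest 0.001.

0.215

Cells: a = 1036, b = 2587, c = 262, d = 3448.
Risk in exposed = 1036/3623 = 0.285951; risk in unexposed = 262/3710 = 0.070620.
Risk difference = 0.285951 − 0.070620 = 0.215331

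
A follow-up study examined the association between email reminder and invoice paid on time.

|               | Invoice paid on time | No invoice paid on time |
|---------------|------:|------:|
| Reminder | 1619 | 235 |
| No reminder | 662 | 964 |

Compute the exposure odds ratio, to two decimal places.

Cells: a = 1619, b = 235, c = 662, d = 964.
OR = (a·d)/(b·c) = (1619 × 964) / (235 × 662) = 1560716 / 155570 = 10.03224
The odds of invoice paid on time are about 10.03 times as high in the reminder group.

10.03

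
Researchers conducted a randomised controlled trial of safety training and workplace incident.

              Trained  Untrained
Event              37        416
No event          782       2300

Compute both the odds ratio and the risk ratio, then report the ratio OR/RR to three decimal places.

0.887

Reading the table with exposure as columns: a = 37 (Trained, case), b = 782 (Trained, non-case), c = 416 (Untrained, case), d = 2300.
OR = (37·2300)/(782·416) = 85100/325312 = 0.26160
Risk in exposed = 37/819 = 0.04518; risk in unexposed = 416/2716 = 0.15317; RR = 0.29495
OR/RR = 0.26160 / 0.29495 = 0.88690
The outcome is not rare, so the OR lies further from 1 than the RR.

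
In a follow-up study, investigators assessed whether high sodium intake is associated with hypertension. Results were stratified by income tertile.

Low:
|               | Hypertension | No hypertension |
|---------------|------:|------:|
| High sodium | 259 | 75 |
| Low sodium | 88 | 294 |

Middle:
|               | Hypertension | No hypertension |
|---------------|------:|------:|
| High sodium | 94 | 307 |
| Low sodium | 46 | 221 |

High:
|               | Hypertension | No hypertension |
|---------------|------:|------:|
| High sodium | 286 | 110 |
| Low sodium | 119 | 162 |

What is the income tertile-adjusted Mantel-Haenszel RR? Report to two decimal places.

RR_MH = Σ(aᵢ·n₀ᵢ/nᵢ) / Σ(cᵢ·n₁ᵢ/nᵢ), with n₁ᵢ = aᵢ+bᵢ (exposed), n₀ᵢ = cᵢ+dᵢ (unexposed), nᵢ = n₁ᵢ+n₀ᵢ.
Stratum 1 (Low): n₁ = 334, n₀ = 382, n = 716; a·n₀/n = 259·382/716 = 138.1816; c·n₁/n = 88·334/716 = 41.0503
Stratum 2 (Middle): n₁ = 401, n₀ = 267, n = 668; a·n₀/n = 94·267/668 = 37.5719; c·n₁/n = 46·401/668 = 27.6138
Stratum 3 (High): n₁ = 396, n₀ = 281, n = 677; a·n₀/n = 286·281/677 = 118.7090; c·n₁/n = 119·396/677 = 69.6071
RR_MH = (138.1816 + 37.5719 + 118.7090) / (41.0503 + 27.6138 + 69.6071) = 294.4624 / 138.2711 = 2.12960

2.13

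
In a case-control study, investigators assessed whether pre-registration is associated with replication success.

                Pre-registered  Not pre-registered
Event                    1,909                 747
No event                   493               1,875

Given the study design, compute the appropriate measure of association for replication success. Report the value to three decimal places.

9.719

Reading the table with exposure as columns: a = 1909 (Pre-registered, case), b = 493 (Pre-registered, non-case), c = 747 (Not pre-registered, case), d = 1875.
This is a case-control study: participants were sampled on outcome status, so risks in the source population cannot be estimated directly — relative risk is not valid here. The odds ratio is the appropriate measure.
OR = (a·d)/(b·c) = (1909 × 1875) / (493 × 747) = 3579375 / 368271 = 9.71941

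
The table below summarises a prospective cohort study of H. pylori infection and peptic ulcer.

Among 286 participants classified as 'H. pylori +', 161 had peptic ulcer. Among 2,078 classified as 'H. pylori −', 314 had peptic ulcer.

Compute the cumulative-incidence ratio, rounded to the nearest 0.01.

3.73

From the description: a = 161, b = 125, c = 314, d = 1764.
Risk in exposed = 161/286 = 0.56294; risk in unexposed = 314/2078 = 0.15111.
RR = 0.56294 / 0.15111 = 3.72542
The risk among the exposed is 3.73 times that among the unexposed.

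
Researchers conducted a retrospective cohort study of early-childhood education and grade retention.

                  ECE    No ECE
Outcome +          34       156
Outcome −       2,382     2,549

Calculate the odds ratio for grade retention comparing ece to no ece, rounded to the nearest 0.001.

0.233

Reading the table with exposure as columns: a = 34 (ECE, case), b = 2382 (ECE, non-case), c = 156 (No ECE, case), d = 2549.
OR = (a·d)/(b·c) = (34 × 2549) / (2382 × 156) = 86666 / 371592 = 0.23323
Exposure is associated with lower odds of grade retention (OR = 0.23 < 1).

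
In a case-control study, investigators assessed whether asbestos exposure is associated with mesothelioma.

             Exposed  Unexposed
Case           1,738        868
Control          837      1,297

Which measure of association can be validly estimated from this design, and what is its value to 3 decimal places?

Reading the table with exposure as columns: a = 1738 (Exposed, case), b = 837 (Exposed, non-case), c = 868 (Unexposed, case), d = 1297.
This is a case-control study: participants were sampled on outcome status, so risks in the source population cannot be estimated directly — relative risk is not valid here. The odds ratio is the appropriate measure.
OR = (a·d)/(b·c) = (1738 × 1297) / (837 × 868) = 2254186 / 726516 = 3.10273

3.103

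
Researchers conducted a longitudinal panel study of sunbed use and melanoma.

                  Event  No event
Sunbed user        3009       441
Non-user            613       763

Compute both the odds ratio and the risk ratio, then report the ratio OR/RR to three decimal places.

4.338

Cells: a = 3009, b = 441, c = 613, d = 763.
OR = (3009·763)/(441·613) = 2295867/270333 = 8.49274
Risk in exposed = 3009/3450 = 0.87217; risk in unexposed = 613/1376 = 0.44549; RR = 1.95777
OR/RR = 8.49274 / 1.95777 = 4.33797
The outcome is not rare, so the OR lies further from 1 than the RR.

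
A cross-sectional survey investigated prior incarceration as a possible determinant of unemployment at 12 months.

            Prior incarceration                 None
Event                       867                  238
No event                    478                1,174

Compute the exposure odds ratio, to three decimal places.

Reading the table with exposure as columns: a = 867 (Prior incarceration, case), b = 478 (Prior incarceration, non-case), c = 238 (None, case), d = 1174.
OR = (a·d)/(b·c) = (867 × 1174) / (478 × 238) = 1017858 / 113764 = 8.94710
The odds of unemployment at 12 months are about 8.95 times as high in the prior incarceration group.

8.947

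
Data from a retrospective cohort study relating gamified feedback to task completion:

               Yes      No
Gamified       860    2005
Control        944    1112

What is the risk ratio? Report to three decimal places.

0.654

Cells: a = 860, b = 2005, c = 944, d = 1112.
Risk in exposed = 860/2865 = 0.30017; risk in unexposed = 944/2056 = 0.45914.
RR = 0.30017 / 0.45914 = 0.65377
The risk is 35% lower among the exposed than among the unexposed.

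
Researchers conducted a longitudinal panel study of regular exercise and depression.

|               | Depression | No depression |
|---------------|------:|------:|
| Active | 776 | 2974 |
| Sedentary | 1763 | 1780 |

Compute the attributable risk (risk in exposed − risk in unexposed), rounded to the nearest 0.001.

Cells: a = 776, b = 2974, c = 1763, d = 1780.
Risk in exposed = 776/3750 = 0.206933; risk in unexposed = 1763/3543 = 0.497601.
Risk difference = 0.206933 − 0.497601 = -0.290668

-0.291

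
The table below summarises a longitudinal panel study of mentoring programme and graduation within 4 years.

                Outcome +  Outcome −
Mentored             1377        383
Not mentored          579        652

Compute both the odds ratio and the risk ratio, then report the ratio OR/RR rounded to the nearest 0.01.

2.43

Cells: a = 1377, b = 383, c = 579, d = 652.
OR = (1377·652)/(383·579) = 897804/221757 = 4.04859
Risk in exposed = 1377/1760 = 0.78239; risk in unexposed = 579/1231 = 0.47035; RR = 1.66342
OR/RR = 4.04859 / 1.66342 = 2.43390
The outcome is not rare, so the OR lies further from 1 than the RR.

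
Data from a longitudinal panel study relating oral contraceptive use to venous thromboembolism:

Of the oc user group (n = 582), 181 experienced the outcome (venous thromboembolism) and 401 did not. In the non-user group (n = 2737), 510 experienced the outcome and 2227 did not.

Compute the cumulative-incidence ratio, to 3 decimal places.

From the description: a = 181, b = 401, c = 510, d = 2227.
Risk in exposed = 181/582 = 0.31100; risk in unexposed = 510/2737 = 0.18634.
RR = 0.31100 / 0.18634 = 1.66901
The risk among the exposed is 1.67 times that among the unexposed.

1.669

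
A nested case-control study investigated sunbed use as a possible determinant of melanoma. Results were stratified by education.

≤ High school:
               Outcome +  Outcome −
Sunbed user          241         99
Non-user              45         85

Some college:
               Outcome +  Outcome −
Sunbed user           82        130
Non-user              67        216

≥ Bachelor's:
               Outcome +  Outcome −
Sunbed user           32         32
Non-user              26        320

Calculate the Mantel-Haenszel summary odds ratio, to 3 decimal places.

OR_MH = Σ(aᵢdᵢ/nᵢ) / Σ(bᵢcᵢ/nᵢ), where nᵢ is the stratum total.
Stratum 1 (≤ High school): n = 470; a·d/n = 241·85/470 = 43.5851; b·c/n = 99·45/470 = 9.4787
Stratum 2 (Some college): n = 495; a·d/n = 82·216/495 = 35.7818; b·c/n = 130·67/495 = 17.5960
Stratum 3 (≥ Bachelor's): n = 410; a·d/n = 32·320/410 = 24.9756; b·c/n = 32·26/410 = 2.0293
OR_MH = (43.5851 + 35.7818 + 24.9756) / (9.4787 + 17.5960 + 2.0293) = 104.3425 / 29.1040 = 3.58517

3.585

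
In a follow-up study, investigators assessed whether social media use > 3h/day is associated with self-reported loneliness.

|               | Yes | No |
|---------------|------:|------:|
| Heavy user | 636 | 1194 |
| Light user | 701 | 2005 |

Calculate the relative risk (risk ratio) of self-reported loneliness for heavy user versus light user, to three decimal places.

Cells: a = 636, b = 1194, c = 701, d = 2005.
Risk in exposed = 636/1830 = 0.34754; risk in unexposed = 701/2706 = 0.25905.
RR = 0.34754 / 0.25905 = 1.34158
The risk among the exposed is 1.34 times that among the unexposed.

1.342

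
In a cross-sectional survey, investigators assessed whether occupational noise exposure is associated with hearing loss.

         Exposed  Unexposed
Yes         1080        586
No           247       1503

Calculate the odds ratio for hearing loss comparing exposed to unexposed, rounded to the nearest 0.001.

Reading the table with exposure as columns: a = 1080 (Exposed, case), b = 247 (Exposed, non-case), c = 586 (Unexposed, case), d = 1503.
OR = (a·d)/(b·c) = (1080 × 1503) / (247 × 586) = 1623240 / 144742 = 11.21471
The odds of hearing loss are about 11.21 times as high in the exposed group.

11.215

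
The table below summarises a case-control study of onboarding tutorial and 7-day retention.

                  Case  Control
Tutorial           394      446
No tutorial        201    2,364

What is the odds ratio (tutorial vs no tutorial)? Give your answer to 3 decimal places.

Cells: a = 394, b = 446, c = 201, d = 2364.
OR = (a·d)/(b·c) = (394 × 2364) / (446 × 201) = 931416 / 89646 = 10.38993
The odds of 7-day retention are about 10.39 times as high in the tutorial group.

10.390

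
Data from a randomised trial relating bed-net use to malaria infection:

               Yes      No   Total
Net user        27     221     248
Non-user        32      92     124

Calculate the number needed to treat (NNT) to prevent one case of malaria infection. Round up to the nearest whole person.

7

Risk in treated group = 27/248 = 0.10887; risk in control = 32/124 = 0.25806.
Absolute risk reduction = 0.25806 − 0.10887 = 0.14919
NNT = 1 / ARR = 1 / 0.14919 = 6.703 → round up → 7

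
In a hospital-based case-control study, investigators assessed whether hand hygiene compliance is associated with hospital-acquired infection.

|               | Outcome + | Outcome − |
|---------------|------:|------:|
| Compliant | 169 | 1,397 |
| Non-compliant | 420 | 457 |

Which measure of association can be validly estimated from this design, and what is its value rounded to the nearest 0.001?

Cells: a = 169, b = 1397, c = 420, d = 457.
This is a hospital-based case-control study: participants were sampled on outcome status, so risks in the source population cannot be estimated directly — relative risk is not valid here. The odds ratio is the appropriate measure.
OR = (a·d)/(b·c) = (169 × 457) / (1397 × 420) = 77233 / 586740 = 0.13163

0.132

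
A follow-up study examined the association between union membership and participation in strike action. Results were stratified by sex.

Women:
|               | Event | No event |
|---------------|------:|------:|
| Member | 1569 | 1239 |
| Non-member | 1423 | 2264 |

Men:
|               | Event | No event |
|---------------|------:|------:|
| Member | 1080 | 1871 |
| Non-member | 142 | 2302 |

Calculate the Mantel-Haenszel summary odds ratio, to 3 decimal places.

3.142

OR_MH = Σ(aᵢdᵢ/nᵢ) / Σ(bᵢcᵢ/nᵢ), where nᵢ is the stratum total.
Stratum 1 (Women): n = 6495; a·d/n = 1569·2264/6495 = 546.9155; b·c/n = 1239·1423/6495 = 271.4545
Stratum 2 (Men): n = 5395; a·d/n = 1080·2302/5395 = 460.8267; b·c/n = 1871·142/5395 = 49.2460
OR_MH = (546.9155 + 460.8267) / (271.4545 + 49.2460) = 1007.7422 / 320.7005 = 3.14232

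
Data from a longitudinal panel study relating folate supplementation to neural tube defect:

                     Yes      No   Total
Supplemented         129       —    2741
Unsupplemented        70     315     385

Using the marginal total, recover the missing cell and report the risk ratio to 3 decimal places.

The missing cell is in the exposed row: 2741 − 129 = 2612.
So a = 129, b = 2612, c = 70, d = 315.
RR = [a/(a+b)] / [c/(c+d)] = (129/2741) / (70/385) = 0.04706/0.18182 = 0.25885

0.259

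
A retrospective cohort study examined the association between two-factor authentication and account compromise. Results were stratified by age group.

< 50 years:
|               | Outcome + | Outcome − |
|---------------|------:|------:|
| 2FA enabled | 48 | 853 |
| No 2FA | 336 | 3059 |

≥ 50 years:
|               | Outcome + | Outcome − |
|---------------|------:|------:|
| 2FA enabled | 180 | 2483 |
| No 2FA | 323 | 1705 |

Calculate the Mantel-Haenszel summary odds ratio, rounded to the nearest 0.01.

OR_MH = Σ(aᵢdᵢ/nᵢ) / Σ(bᵢcᵢ/nᵢ), where nᵢ is the stratum total.
Stratum 1 (< 50 years): n = 4296; a·d/n = 48·3059/4296 = 34.1788; b·c/n = 853·336/4296 = 66.7151
Stratum 2 (≥ 50 years): n = 4691; a·d/n = 180·1705/4691 = 65.4232; b·c/n = 2483·323/4691 = 170.9676
OR_MH = (34.1788 + 65.4232) / (66.7151 + 170.9676) = 99.6019 / 237.6827 = 0.41905

0.42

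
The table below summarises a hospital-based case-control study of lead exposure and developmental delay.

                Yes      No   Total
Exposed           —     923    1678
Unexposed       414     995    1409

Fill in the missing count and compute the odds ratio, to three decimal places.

The missing cell is in the exposed row: 1678 − 923 = 755.
So a = 755, b = 923, c = 414, d = 995.
OR = (a·d)/(b·c) = (755 × 995) / (923 × 414) = 751225 / 382122 = 1.96593

1.966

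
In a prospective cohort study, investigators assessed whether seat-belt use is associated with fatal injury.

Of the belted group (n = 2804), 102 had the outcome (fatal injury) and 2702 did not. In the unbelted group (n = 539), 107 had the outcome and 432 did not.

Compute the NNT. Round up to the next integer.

7

Risk in treated group = 102/2804 = 0.03638; risk in control = 107/539 = 0.19852.
Absolute risk reduction = 0.19852 − 0.03638 = 0.16214
NNT = 1 / ARR = 1 / 0.16214 = 6.168 → round up → 7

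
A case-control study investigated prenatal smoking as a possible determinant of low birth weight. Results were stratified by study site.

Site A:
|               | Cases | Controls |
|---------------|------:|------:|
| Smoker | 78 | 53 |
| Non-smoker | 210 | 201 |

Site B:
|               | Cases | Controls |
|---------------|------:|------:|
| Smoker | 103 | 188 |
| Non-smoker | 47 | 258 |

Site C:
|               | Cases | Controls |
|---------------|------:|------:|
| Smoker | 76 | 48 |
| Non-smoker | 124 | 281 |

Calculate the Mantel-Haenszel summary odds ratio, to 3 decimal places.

2.443

OR_MH = Σ(aᵢdᵢ/nᵢ) / Σ(bᵢcᵢ/nᵢ), where nᵢ is the stratum total.
Stratum 1 (Site A): n = 542; a·d/n = 78·201/542 = 28.9262; b·c/n = 53·210/542 = 20.5351
Stratum 2 (Site B): n = 596; a·d/n = 103·258/596 = 44.5872; b·c/n = 188·47/596 = 14.8255
Stratum 3 (Site C): n = 529; a·d/n = 76·281/529 = 40.3705; b·c/n = 48·124/529 = 11.2514
OR_MH = (28.9262 + 44.5872 + 40.3705) / (20.5351 + 14.8255 + 11.2514) = 113.8840 / 46.6120 = 2.44323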